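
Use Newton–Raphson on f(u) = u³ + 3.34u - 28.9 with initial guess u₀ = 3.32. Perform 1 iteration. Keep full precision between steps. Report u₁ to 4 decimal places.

2.8041

Newton update: u ← u − f(u)/f'(u).
f'(u) = 3u² + 3.34
u_0 = 3.320000: f = 18.783168, f' = 36.407200 → u_1 = 3.320000 - (18.783168)/(36.407200) = 2.804081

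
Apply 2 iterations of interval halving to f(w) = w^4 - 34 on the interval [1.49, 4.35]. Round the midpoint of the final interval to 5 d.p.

2.56250

f(1.490000) = -29.071156, f(4.350000) = 324.061006 (opposite signs)
step 1: m = 2.920000, f(m) = 38.699497 > 0 → root in [1.490000, 2.920000]
step 2: m = 2.205000, f(m) = -10.360713 < 0 → root in [2.205000, 2.920000]
Midpoint of [2.205000, 2.920000] = 2.562500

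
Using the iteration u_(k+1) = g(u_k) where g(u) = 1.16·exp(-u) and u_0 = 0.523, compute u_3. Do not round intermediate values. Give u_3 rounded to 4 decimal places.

0.6474

u_1 = g(0.523000) = 0.687578
u_2 = g(0.687578) = 0.583239
u_3 = g(0.583239) = 0.647382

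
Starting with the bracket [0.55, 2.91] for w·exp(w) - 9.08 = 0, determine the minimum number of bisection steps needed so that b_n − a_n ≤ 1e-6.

22

Initial width b − a = 2.91 − 0.55 = 2.360000.
After n steps the width is (b−a)/2^n; need (b−a)/2^n ≤ 1e-6.
So n ≥ log₂(2.360000/1e-6) = log₂(2360000.0000) ≈ 21.1704.
Hence n = 22.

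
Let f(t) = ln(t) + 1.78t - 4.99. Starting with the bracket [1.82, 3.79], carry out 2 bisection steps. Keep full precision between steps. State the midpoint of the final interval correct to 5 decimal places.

f(1.820000) = -1.151563, f(3.790000) = 3.088566 (opposite signs)
step 1: m = 2.805000, f(m) = 1.034304 > 0 → root in [1.820000, 2.805000]
step 2: m = 2.312500, f(m) = -0.035421 < 0 → root in [2.312500, 2.805000]
Midpoint of [2.312500, 2.805000] = 2.558750

2.55875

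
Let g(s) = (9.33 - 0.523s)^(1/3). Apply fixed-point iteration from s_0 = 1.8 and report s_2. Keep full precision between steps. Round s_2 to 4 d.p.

2.0220

s_1 = g(1.800000) = 2.031873
s_2 = g(2.031873) = 2.022034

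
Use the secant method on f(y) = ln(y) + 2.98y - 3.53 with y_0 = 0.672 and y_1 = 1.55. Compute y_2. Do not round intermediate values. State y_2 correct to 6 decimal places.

1.161571

Secant update: y_(k+1) = y_k − f(y_k)·(y_k − y_(k-1))/(f(y_k) − f(y_(k-1))).
f(y_0) = -1.924937, f(y_1) = 1.527255
y_2 = 1.550000 - (1.527255)·(1.550000 - 0.672000)/(1.527255 - (-1.924937)) = 1.161571; f(y_2) = 0.081257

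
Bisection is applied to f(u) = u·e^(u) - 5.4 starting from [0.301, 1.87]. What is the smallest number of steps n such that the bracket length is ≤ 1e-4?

14

Initial width b − a = 1.87 − 0.301 = 1.569000.
After n steps the width is (b−a)/2^n; need (b−a)/2^n ≤ 1e-4.
So n ≥ log₂(1.569000/1e-4) = log₂(15690.0000) ≈ 13.9376.
Hence n = 14.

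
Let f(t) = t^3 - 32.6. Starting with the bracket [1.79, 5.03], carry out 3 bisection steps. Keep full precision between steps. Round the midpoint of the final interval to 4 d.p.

f(1.790000) = -26.864661, f(5.030000) = 94.663527 (opposite signs)
step 1: m = 3.410000, f(m) = 7.051821 > 0 → root in [1.790000, 3.410000]
step 2: m = 2.600000, f(m) = -15.024000 < 0 → root in [2.600000, 3.410000]
step 3: m = 3.005000, f(m) = -5.464775 < 0 → root in [3.005000, 3.410000]
Midpoint of [3.005000, 3.410000] = 3.207500

3.2075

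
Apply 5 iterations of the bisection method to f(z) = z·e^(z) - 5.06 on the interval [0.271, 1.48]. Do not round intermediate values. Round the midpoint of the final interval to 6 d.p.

1.347766

f(0.271000) = -4.704644, f(1.480000) = 1.441560 (opposite signs)
step 1: m = 0.875500, f(m) = -2.958734 < 0 → root in [0.875500, 1.480000]
step 2: m = 1.177750, f(m) = -1.235775 < 0 → root in [1.177750, 1.480000]
step 3: m = 1.328875, f(m) = -0.041115 < 0 → root in [1.328875, 1.480000]
step 4: m = 1.404438, f(m) = 0.660604 > 0 → root in [1.328875, 1.404438]
step 5: m = 1.366656, f(m) = 0.300318 > 0 → root in [1.328875, 1.366656]
Midpoint of [1.328875, 1.366656] = 1.347766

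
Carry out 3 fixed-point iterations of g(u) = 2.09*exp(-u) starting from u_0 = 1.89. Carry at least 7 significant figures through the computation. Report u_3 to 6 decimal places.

u_1 = g(1.890000) = 0.315740
u_2 = g(0.315740) = 1.524130
u_3 = g(1.524130) = 0.455224

0.455224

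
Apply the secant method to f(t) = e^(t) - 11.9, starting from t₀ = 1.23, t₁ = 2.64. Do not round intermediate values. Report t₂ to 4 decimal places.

2.3587

f(t_0) = -8.478770, f(t_1) = 2.113204
t_2 = 2.640000 - (2.113204)·(2.640000 - 1.230000)/(2.113204 - (-8.478770)) = 2.358691; f(t_2) = -1.322902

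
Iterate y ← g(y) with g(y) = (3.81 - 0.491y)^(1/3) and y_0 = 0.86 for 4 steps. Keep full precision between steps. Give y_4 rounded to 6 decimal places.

1.457216

y_1 = g(0.860000) = 1.501885
y_2 = g(1.501885) = 1.453787
y_3 = g(1.453787) = 1.457502
y_4 = g(1.457502) = 1.457216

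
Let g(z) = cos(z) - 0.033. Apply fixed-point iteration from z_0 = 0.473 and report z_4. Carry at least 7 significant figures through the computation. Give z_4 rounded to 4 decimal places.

0.6779

z_1 = g(0.473000) = 0.857206
z_2 = g(0.857206) = 0.621553
z_3 = g(0.621553) = 0.779975
z_4 = g(0.779975) = 0.677931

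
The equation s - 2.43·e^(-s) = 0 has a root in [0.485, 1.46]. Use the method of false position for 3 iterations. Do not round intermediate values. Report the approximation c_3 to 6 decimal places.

False-position update: c = (a·f(b) − b·f(a))/(f(b) − f(a)); replace the endpoint whose sign matches f(c).
f(0.485000) = -1.011144, f(1.460000) = 0.895666
step 1: c = 1.002023, f(c) = 0.109884 > 0 → new bracket [0.485000, 1.002023]
step 2: c = 0.951345, f(c) = 0.012827 > 0 → new bracket [0.485000, 0.951345]
step 3: c = 0.945503, f(c) = 0.001487 > 0 → new bracket [0.485000, 0.945503]

0.945503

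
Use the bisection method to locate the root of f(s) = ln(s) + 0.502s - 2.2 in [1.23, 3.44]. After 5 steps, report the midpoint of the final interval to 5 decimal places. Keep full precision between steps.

2.50766

f(1.230000) = -1.375526, f(3.440000) = 0.762351 (opposite signs)
step 1: m = 2.335000, f(m) = -0.179818 < 0 → root in [2.335000, 3.440000]
step 2: m = 2.887500, f(m) = 0.309916 > 0 → root in [2.335000, 2.887500]
step 3: m = 2.611250, f(m) = 0.070677 > 0 → root in [2.335000, 2.611250]
step 4: m = 2.473125, f(m) = -0.053009 < 0 → root in [2.473125, 2.611250]
step 5: m = 2.542187, f(m) = 0.009203 > 0 → root in [2.473125, 2.542187]
Midpoint of [2.473125, 2.542187] = 2.507656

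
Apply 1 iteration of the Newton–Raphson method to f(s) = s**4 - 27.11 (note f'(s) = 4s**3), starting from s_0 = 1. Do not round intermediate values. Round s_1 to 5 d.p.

7.52750

s_0 = 1.000000: f = -26.110000, f' = 4.000000 → s_1 = 1.000000 - (-26.110000)/(4.000000) = 7.527500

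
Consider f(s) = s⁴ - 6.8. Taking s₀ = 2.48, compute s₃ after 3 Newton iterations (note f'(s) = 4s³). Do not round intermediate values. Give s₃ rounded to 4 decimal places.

1.6211

s_0 = 2.480000: f = 31.027420, f' = 61.011968 → s_1 = 2.480000 - (31.027420)/(61.011968) = 1.971454
s_1 = 1.971454: f = 8.305886, f' = 30.649235 → s_2 = 1.971454 - (8.305886)/(30.649235) = 1.700455
s_2 = 1.700455: f = 1.561053, f' = 19.667798 → s_3 = 1.700455 - (1.561053)/(19.667798) = 1.621084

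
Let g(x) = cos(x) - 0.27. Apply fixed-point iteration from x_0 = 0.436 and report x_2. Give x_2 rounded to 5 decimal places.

x_1 = g(0.436000) = 0.636448
x_2 = g(0.636448) = 0.534212

0.53421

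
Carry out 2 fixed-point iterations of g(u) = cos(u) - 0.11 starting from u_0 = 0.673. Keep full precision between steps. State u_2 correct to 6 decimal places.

u_1 = g(0.673000) = 0.671955
u_2 = g(0.671955) = 0.672606

0.672606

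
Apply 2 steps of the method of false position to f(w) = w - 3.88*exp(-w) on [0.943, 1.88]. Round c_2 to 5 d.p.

f(0.943000) = -0.568096, f(1.880000) = 1.287950
step 1: c = 1.229796, f(c) = 0.095469 > 0 → new bracket [0.943000, 1.229796]
step 2: c = 1.188534, f(c) = 0.006423 > 0 → new bracket [0.943000, 1.188534]

1.18853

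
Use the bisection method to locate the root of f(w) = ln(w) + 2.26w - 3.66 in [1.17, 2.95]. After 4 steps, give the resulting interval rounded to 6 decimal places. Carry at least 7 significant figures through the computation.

f(1.170000) = -0.858796, f(2.950000) = 4.088805 (opposite signs)
step 1: m = 2.060000, f(m) = 1.718306 > 0 → root in [1.170000, 2.060000]
step 2: m = 1.615000, f(m) = 0.469235 > 0 → root in [1.170000, 1.615000]
step 3: m = 1.392500, f(m) = -0.181849 < 0 → root in [1.392500, 1.615000]
step 4: m = 1.503750, f(m) = 0.146437 > 0 → root in [1.392500, 1.503750]

[1.392500, 1.503750]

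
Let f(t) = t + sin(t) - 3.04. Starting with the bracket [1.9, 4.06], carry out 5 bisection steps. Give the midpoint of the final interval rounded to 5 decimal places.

f(1.900000) = -0.193700, f(4.060000) = 0.225364 (opposite signs)
step 1: m = 2.980000, f(m) = 0.100890 > 0 → root in [1.900000, 2.980000]
step 2: m = 2.440000, f(m) = 0.045435 > 0 → root in [1.900000, 2.440000]
step 3: m = 2.170000, f(m) = -0.044215 < 0 → root in [2.170000, 2.440000]
step 4: m = 2.305000, f(m) = 0.007365 > 0 → root in [2.170000, 2.305000]
step 5: m = 2.237500, f(m) = -0.016636 < 0 → root in [2.237500, 2.305000]
Midpoint of [2.237500, 2.305000] = 2.271250

2.27125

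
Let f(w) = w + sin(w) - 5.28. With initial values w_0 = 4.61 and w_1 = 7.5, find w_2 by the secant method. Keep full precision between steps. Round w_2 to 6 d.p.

f(w_0) = -1.664763, f(w_1) = 3.158000
w_2 = 7.500000 - (3.158000)·(7.500000 - 4.610000)/(3.158000 - (-1.664763)) = 5.607595; f(w_2) = -0.297763

5.607595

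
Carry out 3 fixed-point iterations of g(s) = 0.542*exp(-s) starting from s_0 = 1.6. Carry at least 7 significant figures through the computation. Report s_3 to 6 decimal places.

0.333434

s_1 = g(1.600000) = 0.109428
s_2 = g(0.109428) = 0.485820
s_3 = g(0.485820) = 0.333434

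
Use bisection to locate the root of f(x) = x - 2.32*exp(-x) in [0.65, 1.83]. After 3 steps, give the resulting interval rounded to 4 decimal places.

f(0.650000) = -0.561146, f(1.830000) = 1.457841 (opposite signs)
step 1: m = 1.240000, f(m) = 0.568629 > 0 → root in [0.650000, 1.240000]
step 2: m = 0.945000, f(m) = 0.043263 > 0 → root in [0.650000, 0.945000]
step 3: m = 0.797500, f(m) = -0.247553 < 0 → root in [0.797500, 0.945000]

[0.7975, 0.9450]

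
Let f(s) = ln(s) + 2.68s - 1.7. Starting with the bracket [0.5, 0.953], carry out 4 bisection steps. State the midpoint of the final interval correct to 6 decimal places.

0.740656

f(0.500000) = -1.053147, f(0.953000) = 0.805900 (opposite signs)
step 1: m = 0.726500, f(m) = -0.072497 < 0 → root in [0.726500, 0.953000]
step 2: m = 0.839750, f(m) = 0.375879 > 0 → root in [0.726500, 0.839750]
step 3: m = 0.783125, f(m) = 0.154312 > 0 → root in [0.726500, 0.783125]
step 4: m = 0.754812, f(m) = 0.041612 > 0 → root in [0.726500, 0.754812]
Midpoint of [0.726500, 0.754812] = 0.740656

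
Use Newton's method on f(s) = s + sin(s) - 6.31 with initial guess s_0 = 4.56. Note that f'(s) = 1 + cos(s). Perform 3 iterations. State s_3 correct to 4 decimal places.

s_0 = 4.560000: f = -2.738411, f' = 0.848200 → s_1 = 4.560000 - (-2.738411)/(0.848200) = 7.788497
s_1 = 7.788497: f = 2.476353, f' = 1.065438 → s_2 = 7.788497 - (2.476353)/(1.065438) = 5.464239
s_2 = 5.464239: f = -1.576188, f' = 1.682991 → s_3 = 5.464239 - (-1.576188)/(1.682991) = 6.400778

6.4008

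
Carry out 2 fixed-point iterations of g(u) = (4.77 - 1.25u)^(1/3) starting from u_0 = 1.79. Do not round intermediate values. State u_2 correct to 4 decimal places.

u_1 = g(1.790000) = 1.363065
u_2 = g(1.363065) = 1.452776

1.4528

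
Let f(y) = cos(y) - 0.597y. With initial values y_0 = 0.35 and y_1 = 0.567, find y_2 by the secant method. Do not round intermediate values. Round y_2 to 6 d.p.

f(y_0) = 0.730423, f(y_1) = 0.505017
y_2 = 0.567000 - (0.505017)·(0.567000 - 0.350000)/(0.505017 - (0.730423)) = 1.053184; f(y_2) = -0.133945

1.053184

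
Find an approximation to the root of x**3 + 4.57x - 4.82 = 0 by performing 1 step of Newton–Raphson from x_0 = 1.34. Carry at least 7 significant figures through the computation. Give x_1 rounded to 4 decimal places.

f'(x) = 3x**2 + 4.57
x_0 = 1.340000: f = 3.709904, f' = 9.956800 → x_1 = 1.340000 - (3.709904)/(9.956800) = 0.967400

0.9674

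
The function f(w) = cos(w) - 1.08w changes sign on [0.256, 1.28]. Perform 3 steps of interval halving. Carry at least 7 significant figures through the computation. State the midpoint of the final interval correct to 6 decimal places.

0.704000

f(0.256000) = 0.690931, f(1.280000) = -1.095685 (opposite signs)
step 1: m = 0.768000, f(m) = -0.110138 < 0 → root in [0.256000, 0.768000]
step 2: m = 0.512000, f(m) = 0.318806 > 0 → root in [0.512000, 0.768000]
step 3: m = 0.640000, f(m) = 0.110896 > 0 → root in [0.640000, 0.768000]
Midpoint of [0.640000, 0.768000] = 0.704000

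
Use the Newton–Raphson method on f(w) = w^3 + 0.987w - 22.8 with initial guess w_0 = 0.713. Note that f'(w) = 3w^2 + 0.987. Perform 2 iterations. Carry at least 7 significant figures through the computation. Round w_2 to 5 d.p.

w_0 = 0.713000: f = -21.733802, f' = 2.512107 → w_1 = 0.713000 - (-21.733802)/(2.512107) = 9.364623
w_1 = 9.364623: f = 807.684313, f' = 264.075474 → w_2 = 9.364623 - (807.684313)/(264.075474) = 6.306087

6.30609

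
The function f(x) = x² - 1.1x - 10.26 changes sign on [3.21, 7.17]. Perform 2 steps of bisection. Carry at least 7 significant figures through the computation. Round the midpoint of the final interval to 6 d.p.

f(3.210000) = -3.486900, f(7.170000) = 33.261900 (opposite signs)
step 1: m = 5.190000, f(m) = 10.967100 > 0 → root in [3.210000, 5.190000]
step 2: m = 4.200000, f(m) = 2.760000 > 0 → root in [3.210000, 4.200000]
Midpoint of [3.210000, 4.200000] = 3.705000

3.705000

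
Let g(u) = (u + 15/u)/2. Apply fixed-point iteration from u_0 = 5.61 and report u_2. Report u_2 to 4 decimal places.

u_1 = g(5.610000) = 4.141898
u_2 = g(4.141898) = 3.881713

3.8817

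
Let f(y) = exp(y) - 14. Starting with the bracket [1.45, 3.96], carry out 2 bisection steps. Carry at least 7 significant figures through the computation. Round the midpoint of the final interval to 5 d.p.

2.39125

f(1.450000) = -9.736885, f(3.960000) = 38.457326 (opposite signs)
step 1: m = 2.705000, f(m) = 0.954317 > 0 → root in [1.450000, 2.705000]
step 2: m = 2.077500, f(m) = -6.015517 < 0 → root in [2.077500, 2.705000]
Midpoint of [2.077500, 2.705000] = 2.391250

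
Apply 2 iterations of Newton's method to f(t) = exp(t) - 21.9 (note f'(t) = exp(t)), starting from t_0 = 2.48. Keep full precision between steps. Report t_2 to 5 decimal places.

3.11051

t_0 = 2.480000: f = -9.958736, f' = 11.941264 → t_1 = 2.480000 - (-9.958736)/(11.941264) = 3.313977
t_1 = 3.313977: f = 5.594243, f' = 27.494243 → t_2 = 3.313977 - (5.594243)/(27.494243) = 3.110507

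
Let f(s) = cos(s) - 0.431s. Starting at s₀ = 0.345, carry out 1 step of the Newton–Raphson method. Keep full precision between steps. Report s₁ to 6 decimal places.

1.375140

Newton update: s ← s − f(s)/f'(s).
f'(s) = -sin(s) - 0.431
s_0 = 0.345000: f = 0.792380, f' = -0.769197 → s_1 = 0.345000 - (0.792380)/(-0.769197) = 1.375140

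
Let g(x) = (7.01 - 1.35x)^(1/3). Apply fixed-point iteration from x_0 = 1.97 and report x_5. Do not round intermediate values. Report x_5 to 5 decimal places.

x_1 = g(1.970000) = 1.632474
x_2 = g(1.632474) = 1.687587
x_3 = g(1.687587) = 1.678833
x_4 = g(1.678833) = 1.680229
x_5 = g(1.680229) = 1.680007

1.68001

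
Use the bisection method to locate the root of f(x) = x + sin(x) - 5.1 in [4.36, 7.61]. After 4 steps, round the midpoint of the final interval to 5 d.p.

5.68031

f(4.360000) = -1.678551, f(7.610000) = 3.480384 (opposite signs)
step 1: m = 5.985000, f(m) = 0.591214 > 0 → root in [4.360000, 5.985000]
step 2: m = 5.172500, f(m) = -0.823503 < 0 → root in [5.172500, 5.985000]
step 3: m = 5.578750, f(m) = -0.168854 < 0 → root in [5.578750, 5.985000]
step 4: m = 5.781875, f(m) = 0.201300 > 0 → root in [5.578750, 5.781875]
Midpoint of [5.578750, 5.781875] = 5.680313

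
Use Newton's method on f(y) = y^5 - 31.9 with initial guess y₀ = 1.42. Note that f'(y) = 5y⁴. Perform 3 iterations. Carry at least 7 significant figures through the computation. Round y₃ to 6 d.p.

2.061357

y_0 = 1.420000: f = -26.126466, f' = 20.329345 → y_1 = 1.420000 - (-26.126466)/(20.329345) = 2.705160
y_1 = 2.705160: f = 112.965509, f' = 267.757720 → y_2 = 2.705160 - (112.965509)/(267.757720) = 2.283266
y_2 = 2.283266: f = 30.155792, f' = 135.892617 → y_3 = 2.283266 - (30.155792)/(135.892617) = 2.061357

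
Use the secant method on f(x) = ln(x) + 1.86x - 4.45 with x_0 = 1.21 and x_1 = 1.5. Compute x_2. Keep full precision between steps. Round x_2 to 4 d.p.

1.9824

f(x_0) = -2.008780, f(x_1) = -1.254535
x_2 = 1.500000 - (-1.254535)·(1.500000 - 1.210000)/(-1.254535 - (-2.008780)) = 1.982357; f(x_2) = -0.078530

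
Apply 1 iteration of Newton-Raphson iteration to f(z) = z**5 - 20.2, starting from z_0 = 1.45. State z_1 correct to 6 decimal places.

f'(z) = 5z**4
z_0 = 1.450000: f = -13.790266, f' = 22.102531 → z_1 = 1.450000 - (-13.790266)/(22.102531) = 2.073922

2.073922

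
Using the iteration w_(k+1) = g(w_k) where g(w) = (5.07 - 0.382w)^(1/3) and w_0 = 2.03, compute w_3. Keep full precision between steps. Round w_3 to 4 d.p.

w_1 = g(2.030000) = 1.625445
w_2 = g(1.625445) = 1.644713
w_3 = g(1.644713) = 1.643805

1.6438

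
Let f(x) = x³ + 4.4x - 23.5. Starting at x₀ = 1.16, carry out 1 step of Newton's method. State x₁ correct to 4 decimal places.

3.1554

f'(x) = 3x² + 4.4
x_0 = 1.160000: f = -16.835104, f' = 8.436800 → x_1 = 1.160000 - (-16.835104)/(8.436800) = 3.155437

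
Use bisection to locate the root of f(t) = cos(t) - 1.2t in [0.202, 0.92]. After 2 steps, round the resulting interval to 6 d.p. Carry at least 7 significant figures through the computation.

f(0.202000) = 0.737267, f(0.920000) = -0.498180 (opposite signs)
step 1: m = 0.561000, f(m) = 0.173524 > 0 → root in [0.561000, 0.920000]
step 2: m = 0.740500, f(m) = -0.150469 < 0 → root in [0.561000, 0.740500]

[0.561000, 0.740500]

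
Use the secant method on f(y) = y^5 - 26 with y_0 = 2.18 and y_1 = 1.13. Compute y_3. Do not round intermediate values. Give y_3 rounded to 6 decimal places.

2.309523

f(y_0) = 23.235967, f(y_1) = -24.157565
y_2 = 1.130000 - (-24.157565)·(1.130000 - 2.180000)/(-24.157565 - (23.235967)) = 1.665209; f(y_2) = -13.196058
y_3 = 1.665209 - (-13.196058)·(1.665209 - 1.130000)/(-13.196058 - (-24.157565)) = 2.309523; f(y_3) = 39.706916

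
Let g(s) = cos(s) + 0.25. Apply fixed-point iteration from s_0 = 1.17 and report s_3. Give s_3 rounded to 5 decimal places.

0.74583

s_1 = g(1.170000) = 0.640152
s_2 = g(0.640152) = 1.052005
s_3 = g(1.052005) = 0.745831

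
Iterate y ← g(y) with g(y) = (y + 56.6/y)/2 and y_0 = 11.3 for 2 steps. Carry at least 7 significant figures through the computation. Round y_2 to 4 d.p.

7.5477

y_1 = g(11.300000) = 8.154425
y_2 = g(8.154425) = 7.547721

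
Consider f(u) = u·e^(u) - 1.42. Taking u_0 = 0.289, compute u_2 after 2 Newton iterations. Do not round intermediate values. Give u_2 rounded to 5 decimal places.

Newton update: u ← u − f(u)/f'(u).
f'(u) = (u + 1)·e^(u)
u_0 = 0.289000: f = -1.034158, f' = 1.720933 → u_1 = 0.289000 - (-1.034158)/(1.720933) = 0.889929
u_1 = 0.889929: f = 0.746938, f' = 4.601895 → u_2 = 0.889929 - (0.746938)/(4.601895) = 0.727618

0.72762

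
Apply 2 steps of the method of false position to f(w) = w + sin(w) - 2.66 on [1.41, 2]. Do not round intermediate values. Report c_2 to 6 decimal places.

False-position update: c = (a·f(b) − b·f(a))/(f(b) − f(a)); replace the endpoint whose sign matches f(c).
f(1.410000) = -0.262900, f(2.000000) = 0.249297
step 1: c = 1.712834, f(c) = 0.042764 > 0 → new bracket [1.410000, 1.712834]
step 2: c = 1.670466, f(c) = 0.005503 > 0 → new bracket [1.410000, 1.670466]

1.670466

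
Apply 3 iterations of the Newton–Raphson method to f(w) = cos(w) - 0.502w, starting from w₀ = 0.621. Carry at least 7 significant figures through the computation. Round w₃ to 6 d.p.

f'(w) = -sin(w) - 0.502
w_0 = 0.621000: f = 0.501555, f' = -1.083849 → w_1 = 0.621000 - (0.501555)/(-1.083849) = 1.083754
w_1 = 1.083754: f = -0.076030, f' = -1.385721 → w_2 = 1.083754 - (-0.076030)/(-1.385721) = 1.028887
w_2 = 1.028887: f = -0.000729, f' = -1.358725 → w_3 = 1.028887 - (-0.000729)/(-1.358725) = 1.028351

1.028351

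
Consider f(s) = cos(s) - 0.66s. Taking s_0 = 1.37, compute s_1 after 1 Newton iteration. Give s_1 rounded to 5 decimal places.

0.94025

Newton update: s ← s − f(s)/f'(s).
f'(s) = -sin(s) - 0.66
s_0 = 1.370000: f = -0.704750, f' = -1.639908 → s_1 = 1.370000 - (-0.704750)/(-1.639908) = 0.940250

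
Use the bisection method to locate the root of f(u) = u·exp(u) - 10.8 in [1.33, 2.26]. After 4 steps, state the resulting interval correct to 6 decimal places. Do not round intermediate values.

f(1.330000) = -5.771212, f(2.260000) = 10.857782 (opposite signs)
step 1: m = 1.795000, f(m) = 0.004957 > 0 → root in [1.330000, 1.795000]
step 2: m = 1.562500, f(m) = -3.345729 < 0 → root in [1.562500, 1.795000]
step 3: m = 1.678750, f(m) = -1.803825 < 0 → root in [1.678750, 1.795000]
step 4: m = 1.736875, f(m) = -0.935302 < 0 → root in [1.736875, 1.795000]

[1.736875, 1.795000]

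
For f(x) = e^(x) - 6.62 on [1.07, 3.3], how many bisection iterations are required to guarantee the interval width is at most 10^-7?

Initial width b − a = 3.3 − 1.07 = 2.230000.
After n steps the width is (b−a)/2^n; need (b−a)/2^n ≤ 10^-7.
So n ≥ log₂(2.230000/10^-7) = log₂(22300000.0000) ≈ 24.4105.
Hence n = 25.

25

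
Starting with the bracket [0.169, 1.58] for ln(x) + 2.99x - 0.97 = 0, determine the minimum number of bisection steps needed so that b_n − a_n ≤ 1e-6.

21

Initial width b − a = 1.58 − 0.169 = 1.411000.
After n steps the width is (b−a)/2^n; need (b−a)/2^n ≤ 1e-6.
So n ≥ log₂(1.411000/1e-6) = log₂(1411000.0000) ≈ 20.4283.
Hence n = 21.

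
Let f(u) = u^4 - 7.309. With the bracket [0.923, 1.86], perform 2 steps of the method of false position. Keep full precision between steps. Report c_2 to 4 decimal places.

1.6114

f(0.923000) = -6.583217, f(1.860000) = 4.659832
step 1: c = 1.471648, f(c) = -2.618539 < 0 → new bracket [1.471648, 1.860000]
step 2: c = 1.611365, f(c) = -0.567199 < 0 → new bracket [1.611365, 1.860000]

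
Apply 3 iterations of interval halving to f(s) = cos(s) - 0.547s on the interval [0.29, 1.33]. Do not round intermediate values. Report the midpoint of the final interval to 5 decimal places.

f(0.290000) = 0.799614, f(1.330000) = -0.489034 (opposite signs)
step 1: m = 0.810000, f(m) = 0.246428 > 0 → root in [0.810000, 1.330000]
step 2: m = 1.070000, f(m) = -0.105166 < 0 → root in [0.810000, 1.070000]
step 3: m = 0.940000, f(m) = 0.075608 > 0 → root in [0.940000, 1.070000]
Midpoint of [0.940000, 1.070000] = 1.005000

1.00500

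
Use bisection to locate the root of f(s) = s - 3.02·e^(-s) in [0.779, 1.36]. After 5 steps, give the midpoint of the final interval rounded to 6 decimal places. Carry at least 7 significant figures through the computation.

1.060422

f(0.779000) = -0.606771, f(1.360000) = 0.584884 (opposite signs)
step 1: m = 1.069500, f(m) = 0.033096 > 0 → root in [0.779000, 1.069500]
step 2: m = 0.924250, f(m) = -0.274173 < 0 → root in [0.924250, 1.069500]
step 3: m = 0.996875, f(m) = -0.117598 < 0 → root in [0.996875, 1.069500]
step 4: m = 1.033188, f(m) = -0.041542 < 0 → root in [1.033188, 1.069500]
step 5: m = 1.051344, f(m) = -0.004049 < 0 → root in [1.051344, 1.069500]
Midpoint of [1.051344, 1.069500] = 1.060422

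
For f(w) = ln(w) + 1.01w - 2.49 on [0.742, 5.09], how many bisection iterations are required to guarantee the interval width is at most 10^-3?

Initial width b − a = 5.09 − 0.742 = 4.348000.
After n steps the width is (b−a)/2^n; need (b−a)/2^n ≤ 10^-3.
So n ≥ log₂(4.348000/10^-3) = log₂(4348.0000) ≈ 12.0861.
Hence n = 13.

13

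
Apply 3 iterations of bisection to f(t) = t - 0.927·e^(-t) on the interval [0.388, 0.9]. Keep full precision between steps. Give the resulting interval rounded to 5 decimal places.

f(0.388000) = -0.240888, f(0.900000) = 0.523110 (opposite signs)
step 1: m = 0.644000, f(m) = 0.157151 > 0 → root in [0.388000, 0.644000]
step 2: m = 0.516000, f(m) = -0.037329 < 0 → root in [0.516000, 0.644000]
step 3: m = 0.580000, f(m) = 0.060974 > 0 → root in [0.516000, 0.580000]

[0.51600, 0.58000]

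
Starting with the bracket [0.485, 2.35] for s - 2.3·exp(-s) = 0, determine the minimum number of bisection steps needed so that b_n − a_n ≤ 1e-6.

Initial width b − a = 2.35 − 0.485 = 1.865000.
After n steps the width is (b−a)/2^n; need (b−a)/2^n ≤ 1e-6.
So n ≥ log₂(1.865000/1e-6) = log₂(1865000.0000) ≈ 20.8307.
Hence n = 21.

21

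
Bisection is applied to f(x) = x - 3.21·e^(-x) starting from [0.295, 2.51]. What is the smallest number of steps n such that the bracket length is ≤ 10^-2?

Initial width b − a = 2.51 − 0.295 = 2.215000.
After n steps the width is (b−a)/2^n; need (b−a)/2^n ≤ 10^-2.
So n ≥ log₂(2.215000/10^-2) = log₂(221.5000) ≈ 7.7912.
Hence n = 8.

8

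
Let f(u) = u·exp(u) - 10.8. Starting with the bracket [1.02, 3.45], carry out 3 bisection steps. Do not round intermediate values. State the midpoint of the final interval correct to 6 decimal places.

f(1.020000) = -7.971341, f(3.450000) = 97.876353 (opposite signs)
step 1: m = 2.235000, f(m) = 10.089387 > 0 → root in [1.020000, 2.235000]
step 2: m = 1.627500, f(m) = -2.514184 < 0 → root in [1.627500, 2.235000]
step 3: m = 1.931250, f(m) = 2.522009 > 0 → root in [1.627500, 1.931250]
Midpoint of [1.627500, 1.931250] = 1.779375

1.779375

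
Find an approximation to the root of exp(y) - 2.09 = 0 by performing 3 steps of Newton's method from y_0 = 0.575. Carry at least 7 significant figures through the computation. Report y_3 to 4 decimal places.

0.7372

f'(y) = exp(y)
y_0 = 0.575000: f = -0.312869, f' = 1.777131 → y_1 = 0.575000 - (-0.312869)/(1.777131) = 0.751053
y_1 = 0.751053: f = 0.029231, f' = 2.119231 → y_2 = 0.751053 - (0.029231)/(2.119231) = 0.737260
y_2 = 0.737260: f = 0.000201, f' = 2.090201 → y_3 = 0.737260 - (0.000201)/(2.090201) = 0.737164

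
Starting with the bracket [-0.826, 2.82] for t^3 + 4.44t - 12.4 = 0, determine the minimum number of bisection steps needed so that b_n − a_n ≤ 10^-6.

Initial width b − a = 2.82 − -0.826 = 3.646000.
After n steps the width is (b−a)/2^n; need (b−a)/2^n ≤ 10^-6.
So n ≥ log₂(3.646000/10^-6) = log₂(3646000.0000) ≈ 21.7979.
Hence n = 22.

22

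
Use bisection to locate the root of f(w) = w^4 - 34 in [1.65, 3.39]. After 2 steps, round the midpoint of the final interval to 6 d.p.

2.302500

f(1.650000) = -26.587994, f(3.390000) = 98.068362 (opposite signs)
step 1: m = 2.520000, f(m) = 6.327580 > 0 → root in [1.650000, 2.520000]
step 2: m = 2.085000, f(m) = -15.101635 < 0 → root in [2.085000, 2.520000]
Midpoint of [2.085000, 2.520000] = 2.302500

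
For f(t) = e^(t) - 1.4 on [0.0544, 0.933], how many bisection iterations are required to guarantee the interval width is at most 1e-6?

20

Initial width b − a = 0.933 − 0.0544 = 0.878600.
After n steps the width is (b−a)/2^n; need (b−a)/2^n ≤ 1e-6.
So n ≥ log₂(0.878600/1e-6) = log₂(878600.0000) ≈ 19.7448.
Hence n = 20.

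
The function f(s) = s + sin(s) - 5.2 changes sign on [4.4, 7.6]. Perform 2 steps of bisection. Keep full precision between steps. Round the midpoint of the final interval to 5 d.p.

f(4.400000) = -1.751602, f(7.600000) = 3.367920 (opposite signs)
step 1: m = 6.000000, f(m) = 0.520585 > 0 → root in [4.400000, 6.000000]
step 2: m = 5.200000, f(m) = -0.883455 < 0 → root in [5.200000, 6.000000]
Midpoint of [5.200000, 6.000000] = 5.600000

5.60000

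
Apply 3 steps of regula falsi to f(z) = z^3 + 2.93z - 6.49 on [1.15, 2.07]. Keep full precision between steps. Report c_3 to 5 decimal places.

f(1.150000) = -1.599625, f(2.070000) = 8.444843
step 1: c = 1.296514, f(c) = -0.511841 < 0 → new bracket [1.296514, 2.070000]
step 2: c = 1.340716, f(c) = -0.151741 < 0 → new bracket [1.340716, 2.070000]
step 3: c = 1.353589, f(c) = -0.043937 < 0 → new bracket [1.353589, 2.070000]

1.35359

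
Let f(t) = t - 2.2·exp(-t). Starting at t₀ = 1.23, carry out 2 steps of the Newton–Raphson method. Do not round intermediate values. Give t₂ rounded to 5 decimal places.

0.89693

Newton update: t ← t − f(t)/f'(t).
f'(t) = 1 + 2.2·exp(-t)
t_0 = 1.230000: f = 0.586956, f' = 1.643044 → t_1 = 1.230000 - (0.586956)/(1.643044) = 0.872763
t_1 = 0.872763: f = -0.046388, f' = 1.919150 → t_2 = 0.872763 - (-0.046388)/(1.919150) = 0.896934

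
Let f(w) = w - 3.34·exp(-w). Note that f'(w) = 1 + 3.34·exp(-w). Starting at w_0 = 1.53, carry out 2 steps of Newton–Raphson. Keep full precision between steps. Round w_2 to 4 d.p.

1.1051

w_0 = 1.530000: f = 0.806771, f' = 1.723229 → w_1 = 1.530000 - (0.806771)/(1.723229) = 1.061826
w_1 = 1.061826: f = -0.093225, f' = 2.155051 → w_2 = 1.061826 - (-0.093225)/(2.155051) = 1.105085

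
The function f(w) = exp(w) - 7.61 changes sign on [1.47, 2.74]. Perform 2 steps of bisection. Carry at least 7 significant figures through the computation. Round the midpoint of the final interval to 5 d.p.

f(1.470000) = -3.260765, f(2.740000) = 7.876985 (opposite signs)
step 1: m = 2.105000, f(m) = 0.597103 > 0 → root in [1.470000, 2.105000]
step 2: m = 1.787500, f(m) = -1.635502 < 0 → root in [1.787500, 2.105000]
Midpoint of [1.787500, 2.105000] = 1.946250

1.94625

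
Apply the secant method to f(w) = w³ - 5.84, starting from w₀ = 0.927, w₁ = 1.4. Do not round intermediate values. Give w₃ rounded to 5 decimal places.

f(w_0) = -5.043402, f(w_1) = -3.096000
w_2 = 1.400000 - (-3.096000)·(1.400000 - 0.927000)/(-3.096000 - (-5.043402)) = 2.151980; f(w_2) = 4.125862
w_3 = 2.151980 - (4.125862)·(2.151980 - 1.400000)/(4.125862 - (-3.096000)) = 1.722373; f(w_3) = -0.730465

1.72237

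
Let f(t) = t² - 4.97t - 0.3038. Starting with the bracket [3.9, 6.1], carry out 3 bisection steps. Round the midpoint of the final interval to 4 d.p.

5.1375

f(3.900000) = -4.476800, f(6.100000) = 6.589200 (opposite signs)
step 1: m = 5.000000, f(m) = -0.153800 < 0 → root in [5.000000, 6.100000]
step 2: m = 5.550000, f(m) = 2.915200 > 0 → root in [5.000000, 5.550000]
step 3: m = 5.275000, f(m) = 1.305075 > 0 → root in [5.000000, 5.275000]
Midpoint of [5.000000, 5.275000] = 5.137500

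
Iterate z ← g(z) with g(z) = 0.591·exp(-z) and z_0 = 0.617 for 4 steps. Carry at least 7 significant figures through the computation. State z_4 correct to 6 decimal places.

z_1 = g(0.617000) = 0.318880
z_2 = g(0.318880) = 0.429635
z_3 = g(0.429635) = 0.384591
z_4 = g(0.384591) = 0.402311

0.402311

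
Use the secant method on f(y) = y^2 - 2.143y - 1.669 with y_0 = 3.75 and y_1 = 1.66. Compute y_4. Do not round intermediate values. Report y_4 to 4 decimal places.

f(y_0) = 4.357250, f(y_1) = -2.470780
y_2 = 1.660000 - (-2.470780)·(1.660000 - 3.750000)/(-2.470780 - (4.357250)) = 2.416284; f(y_2) = -1.008668
y_3 = 2.416284 - (-1.008668)·(2.416284 - 1.660000)/(-1.008668 - (-2.470780)) = 2.938022; f(y_3) = 0.666793
y_4 = 2.938022 - (0.666793)·(2.938022 - 2.416284)/(0.666793 - (-1.008668)) = 2.730383; f(y_4) = -0.065219

2.7304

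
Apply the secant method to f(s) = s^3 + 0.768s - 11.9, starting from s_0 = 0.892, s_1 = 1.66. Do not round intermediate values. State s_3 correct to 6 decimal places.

2.055000

f(s_0) = -10.505212, f(s_1) = -6.050824
s_2 = 1.660000 - (-6.050824)·(1.660000 - 0.892000)/(-6.050824 - (-10.505212)) = 2.703248; f(s_2) = 9.930223
s_3 = 2.703248 - (9.930223)·(2.703248 - 1.660000)/(9.930223 - (-6.050824)) = 2.055000; f(s_3) = -1.643444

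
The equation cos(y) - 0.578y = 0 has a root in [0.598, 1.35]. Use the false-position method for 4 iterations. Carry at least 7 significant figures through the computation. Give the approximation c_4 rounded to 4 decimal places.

0.9733

False-position update: c = (a·f(b) − b·f(a))/(f(b) − f(a)); replace the endpoint whose sign matches f(c).
f(0.598000) = 0.480819, f(1.350000) = -0.561293
step 1: c = 0.944965, f(c) = 0.039582 > 0 → new bracket [0.944965, 1.350000]
step 2: c = 0.971646, f(c) = 0.002330 > 0 → new bracket [0.971646, 1.350000]
step 3: c = 0.973210, f(c) = 0.000134 > 0 → new bracket [0.973210, 1.350000]
step 4: c = 0.973299, f(c) = 0.000008 > 0 → new bracket [0.973299, 1.350000]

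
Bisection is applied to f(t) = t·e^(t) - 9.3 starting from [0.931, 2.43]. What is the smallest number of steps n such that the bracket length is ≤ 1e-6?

21

Initial width b − a = 2.43 − 0.931 = 1.499000.
After n steps the width is (b−a)/2^n; need (b−a)/2^n ≤ 1e-6.
So n ≥ log₂(1.499000/1e-6) = log₂(1499000.0000) ≈ 20.5156.
Hence n = 21.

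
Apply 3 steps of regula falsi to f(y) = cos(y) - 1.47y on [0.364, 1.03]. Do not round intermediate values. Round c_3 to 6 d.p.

f(0.364000) = 0.399400, f(1.030000) = -0.999281
step 1: c = 0.554180, f(c) = 0.035689 > 0 → new bracket [0.554180, 1.030000]
step 2: c = 0.570587, f(c) = 0.002821 > 0 → new bracket [0.570587, 1.030000]
step 3: c = 0.571880, f(c) = 0.000221 > 0 → new bracket [0.571880, 1.030000]

0.571880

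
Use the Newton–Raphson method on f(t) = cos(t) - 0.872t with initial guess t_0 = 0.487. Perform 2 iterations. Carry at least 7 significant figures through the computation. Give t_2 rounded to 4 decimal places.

Newton update: t ← t − f(t)/f'(t).
f'(t) = -sin(t) - 0.872
t_0 = 0.487000: f = 0.459077, f' = -1.339977 → t_1 = 0.487000 - (0.459077)/(-1.339977) = 0.829601
t_1 = 0.829601: f = -0.048241, f' = -1.609662 → t_2 = 0.829601 - (-0.048241)/(-1.609662) = 0.799631

0.7996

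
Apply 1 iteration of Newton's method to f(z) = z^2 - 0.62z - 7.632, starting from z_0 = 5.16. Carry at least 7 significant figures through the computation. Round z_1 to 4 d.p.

3.5317

Newton update: z ← z − f(z)/f'(z).
f'(z) = 2z - 0.62
z_0 = 5.160000: f = 15.794400, f' = 9.700000 → z_1 = 5.160000 - (15.794400)/(9.700000) = 3.531711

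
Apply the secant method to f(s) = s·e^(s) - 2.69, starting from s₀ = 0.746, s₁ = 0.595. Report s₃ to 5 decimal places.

0.96455

Secant update: s_(k+1) = s_k − f(s_k)·(s_k − s_(k-1))/(f(s_k) − f(s_(k-1))).
f(s_0) = -1.117022, f(s_1) = -1.611247
s_2 = 0.595000 - (-1.611247)·(0.595000 - 0.746000)/(-1.611247 - (-1.117022)) = 1.087283; f(s_2) = 0.535105
s_3 = 1.087283 - (0.535105)·(1.087283 - 0.595000)/(0.535105 - (-1.611247)) = 0.964553; f(s_3) = -0.159387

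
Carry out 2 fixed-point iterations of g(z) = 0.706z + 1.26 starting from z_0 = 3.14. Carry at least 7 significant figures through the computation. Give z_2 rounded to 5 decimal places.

3.71465

z_1 = g(3.140000) = 3.476840
z_2 = g(3.476840) = 3.714649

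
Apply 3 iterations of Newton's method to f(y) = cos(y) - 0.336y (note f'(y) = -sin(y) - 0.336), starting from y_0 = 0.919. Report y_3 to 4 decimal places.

1.1676

Newton update: y ← y − f(y)/f'(y).
y_0 = 0.919000: f = 0.297831, f' = -1.130995 → y_1 = 0.919000 - (0.297831)/(-1.130995) = 1.182336
y_1 = 1.182336: f = -0.018501, f' = -1.261493 → y_2 = 1.182336 - (-0.018501)/(-1.261493) = 1.167670
y_2 = 1.167670: f = -0.000041, f' = -1.255839 → y_3 = 1.167670 - (-0.000041)/(-1.255839) = 1.167637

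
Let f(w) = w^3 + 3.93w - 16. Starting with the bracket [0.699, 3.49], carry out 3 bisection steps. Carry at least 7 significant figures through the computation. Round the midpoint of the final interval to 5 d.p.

f(0.699000) = -12.911398, f(3.490000) = 40.224249 (opposite signs)
step 1: m = 2.094500, f(m) = 1.419810 > 0 → root in [0.699000, 2.094500]
step 2: m = 1.396750, f(m) = -7.785838 < 0 → root in [1.396750, 2.094500]
step 3: m = 1.745625, f(m) = -3.820414 < 0 → root in [1.745625, 2.094500]
Midpoint of [1.745625, 2.094500] = 1.920063

1.92006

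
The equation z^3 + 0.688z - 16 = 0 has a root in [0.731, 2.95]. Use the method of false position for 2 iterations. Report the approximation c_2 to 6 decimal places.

False-position update: c = (a·f(b) − b·f(a))/(f(b) − f(a)); replace the endpoint whose sign matches f(c).
f(0.731000) = -15.106454, f(2.950000) = 11.701975
step 1: c = 1.981399, f(c) = -6.857945 < 0 → new bracket [1.981399, 2.950000]
step 2: c = 2.339300, f(c) = -1.589159 < 0 → new bracket [2.339300, 2.950000]

2.339300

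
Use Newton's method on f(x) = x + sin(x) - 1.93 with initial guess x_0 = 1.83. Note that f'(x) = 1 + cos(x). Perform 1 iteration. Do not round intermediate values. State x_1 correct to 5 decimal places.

x_0 = 1.830000: f = 0.866594, f' = 0.743689 → x_1 = 1.830000 - (0.866594)/(0.743689) = 0.664736

0.66474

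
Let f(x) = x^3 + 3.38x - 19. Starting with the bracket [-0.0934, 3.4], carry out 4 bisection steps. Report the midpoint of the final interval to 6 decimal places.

f(-0.093400) = -19.316507, f(3.400000) = 31.796000 (opposite signs)
step 1: m = 1.653300, f(m) = -8.892714 < 0 → root in [1.653300, 3.400000]
step 2: m = 2.526650, f(m) = 5.670110 > 0 → root in [1.653300, 2.526650]
step 3: m = 2.089975, f(m) = -2.806883 < 0 → root in [2.089975, 2.526650]
step 4: m = 2.308312, f(m) = 1.101493 > 0 → root in [2.089975, 2.308312]
Midpoint of [2.089975, 2.308312] = 2.199144

2.199144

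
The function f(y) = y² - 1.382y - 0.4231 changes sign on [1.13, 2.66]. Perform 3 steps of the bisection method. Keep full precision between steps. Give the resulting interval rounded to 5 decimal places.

[1.51250, 1.70375]

f(1.130000) = -0.707860, f(2.660000) = 2.976380 (opposite signs)
step 1: m = 1.895000, f(m) = 0.549035 > 0 → root in [1.130000, 1.895000]
step 2: m = 1.512500, f(m) = -0.225719 < 0 → root in [1.512500, 1.895000]
step 3: m = 1.703750, f(m) = 0.125082 > 0 → root in [1.512500, 1.703750]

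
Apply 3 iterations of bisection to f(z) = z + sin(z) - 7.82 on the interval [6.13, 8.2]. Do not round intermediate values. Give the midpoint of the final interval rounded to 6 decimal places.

7.035625

f(6.130000) = -1.842587, f(8.200000) = 1.320731 (opposite signs)
step 1: m = 7.165000, f(m) = 0.116894 > 0 → root in [6.130000, 7.165000]
step 2: m = 6.647500, f(m) = -0.816191 < 0 → root in [6.647500, 7.165000]
step 3: m = 6.906250, f(m) = -0.330223 < 0 → root in [6.906250, 7.165000]
Midpoint of [6.906250, 7.165000] = 7.035625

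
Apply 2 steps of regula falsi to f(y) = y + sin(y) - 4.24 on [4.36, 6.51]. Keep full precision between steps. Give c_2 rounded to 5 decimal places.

False-position update: c = (a·f(b) − b·f(a))/(f(b) − f(a)); replace the endpoint whose sign matches f(c).
f(4.360000) = -0.818551, f(6.510000) = 2.494875
step 1: c = 4.891137, f(c) = -0.332930 < 0 → new bracket [4.891137, 6.510000]
step 2: c = 5.081733, f(c) = -0.090831 < 0 → new bracket [5.081733, 6.510000]

5.08173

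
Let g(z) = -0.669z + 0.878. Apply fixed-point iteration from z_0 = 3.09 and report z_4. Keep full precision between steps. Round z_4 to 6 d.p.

z_1 = g(3.090000) = -1.189210
z_2 = g(-1.189210) = 1.673581
z_3 = g(1.673581) = -0.241626
z_4 = g(-0.241626) = 1.039648

1.039648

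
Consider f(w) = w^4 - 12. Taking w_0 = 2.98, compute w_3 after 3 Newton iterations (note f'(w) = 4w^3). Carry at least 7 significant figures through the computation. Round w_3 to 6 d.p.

w_0 = 2.980000: f = 66.861504, f' = 105.854368 → w_1 = 2.980000 - (66.861504)/(105.854368) = 2.348363
w_1 = 2.348363: f = 18.413131, f' = 51.803111 → w_2 = 2.348363 - (18.413131)/(51.803111) = 1.992919
w_2 = 1.992919: f = 3.774602, f' = 31.661304 → w_3 = 1.992919 - (3.774602)/(31.661304) = 1.873701

1.873701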